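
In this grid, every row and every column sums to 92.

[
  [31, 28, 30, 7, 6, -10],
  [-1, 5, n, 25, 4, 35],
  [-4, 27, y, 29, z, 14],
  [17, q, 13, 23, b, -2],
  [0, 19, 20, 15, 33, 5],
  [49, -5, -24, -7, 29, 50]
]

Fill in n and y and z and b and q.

Row 2 has -1 + 5 + 25 + 4 + 35 = 68; the blank must be 92 − 68 = 24.
Column 2 has 28 + 5 + 27 + 19 − 5 = 74; the blank must be 92 − 74 = 18.
Row 4 has 17 + 18 + 13 + 23 − 2 = 69; the blank must be 92 − 69 = 23.
Column 5 has 6 + 4 + 23 + 33 + 29 = 95; the blank must be 92 − 95 = -3.
Row 3 has -4 + 27 + 29 − 3 + 14 = 63; the blank must be 92 − 63 = 29.

n = 24, y = 29, z = -3, b = 23, q = 18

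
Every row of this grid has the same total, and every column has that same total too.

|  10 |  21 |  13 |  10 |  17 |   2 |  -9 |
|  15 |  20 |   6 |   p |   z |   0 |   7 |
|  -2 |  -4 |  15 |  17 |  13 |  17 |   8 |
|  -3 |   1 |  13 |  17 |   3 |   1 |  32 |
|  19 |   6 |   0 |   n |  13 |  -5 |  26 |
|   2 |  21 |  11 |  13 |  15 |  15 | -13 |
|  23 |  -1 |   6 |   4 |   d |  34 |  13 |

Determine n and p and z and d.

Rows 1 and 3 both sum to 64, so that's the common total.
Row 7 has 23 − 1 + 6 + 4 + 34 + 13 = 79; the blank must be 64 − 79 = -15.
Column 5 has 17 + 13 + 3 + 13 + 15 − 15 = 46; the blank must be 64 − 46 = 18.
Row 2 has 15 + 20 + 6 + 18 + 0 + 7 = 66; the blank must be 64 − 66 = -2.
Row 5 has 19 + 6 + 0 + 13 − 5 + 26 = 59; the blank must be 64 − 59 = 5.

n = 5, p = -2, z = 18, d = -15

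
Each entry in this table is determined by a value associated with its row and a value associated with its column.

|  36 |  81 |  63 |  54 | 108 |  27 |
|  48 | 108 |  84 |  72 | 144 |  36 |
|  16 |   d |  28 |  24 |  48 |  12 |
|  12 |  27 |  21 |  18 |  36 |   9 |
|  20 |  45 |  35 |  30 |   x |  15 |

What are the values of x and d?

Each row is a constant multiple of every other row — this is a multiplication table with the headers hidden.
Row 5 is 20/36 = 5/9 times row 1, so its entry in column 5 is 108 × 5/9 = 60.
Row 3 is 16/36 = 4/9 times row 1, so its entry in column 2 is 81 × 4/9 = 36.

x = 60, d = 36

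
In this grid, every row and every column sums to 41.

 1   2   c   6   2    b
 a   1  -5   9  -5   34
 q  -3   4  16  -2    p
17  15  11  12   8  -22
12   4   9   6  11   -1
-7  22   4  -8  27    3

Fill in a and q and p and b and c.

Column 3 has -5 + 4 + 11 + 9 + 4 = 23; the blank must be 41 − 23 = 18.
Row 1 has 1 + 2 + 18 + 6 + 2 = 29; the blank must be 41 − 29 = 12.
Row 2 has 1 − 5 + 9 − 5 + 34 = 34; the blank must be 41 − 34 = 7.
Column 1 has 1 + 7 + 17 + 12 − 7 = 30; the blank must be 41 − 30 = 11.
Row 3 has 11 − 3 + 4 + 16 − 2 = 26; the blank must be 41 − 26 = 15.

a = 7, q = 11, p = 15, b = 12, c = 18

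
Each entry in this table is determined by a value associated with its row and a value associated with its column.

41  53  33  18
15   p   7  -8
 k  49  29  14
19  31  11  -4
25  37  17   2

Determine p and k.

p = 27, k = 37

The difference between any two rows is the same in every column — this is an addition table with the headers hidden.
Row 2 minus row 1 is -8 − 18 = -26, so its entry in column 2 is 53 + (-26) = 27.
Row 3 minus row 1 is 14 − 18 = -4, so its entry in column 1 is 41 + (-4) = 37.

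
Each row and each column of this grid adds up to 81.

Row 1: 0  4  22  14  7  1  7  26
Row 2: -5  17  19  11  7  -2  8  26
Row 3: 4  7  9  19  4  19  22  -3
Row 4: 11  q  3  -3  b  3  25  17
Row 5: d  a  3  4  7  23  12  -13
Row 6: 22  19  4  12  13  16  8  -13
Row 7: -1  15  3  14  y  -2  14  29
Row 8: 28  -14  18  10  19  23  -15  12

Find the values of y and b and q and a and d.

y = 9, b = 15, q = 10, a = 23, d = 22

Column 1 has 0 − 5 + 4 + 11 + 22 − 1 + 28 = 59; the blank must be 81 − 59 = 22.
Row 7 has -1 + 15 + 3 + 14 − 2 + 14 + 29 = 72; the blank must be 81 − 72 = 9.
Column 5 has 7 + 7 + 4 + 7 + 13 + 9 + 19 = 66; the blank must be 81 − 66 = 15.
Row 4 has 11 + 3 − 3 + 15 + 3 + 25 + 17 = 71; the blank must be 81 − 71 = 10.
Row 5 has 22 + 3 + 4 + 7 + 23 + 12 − 13 = 58; the blank must be 81 − 58 = 23.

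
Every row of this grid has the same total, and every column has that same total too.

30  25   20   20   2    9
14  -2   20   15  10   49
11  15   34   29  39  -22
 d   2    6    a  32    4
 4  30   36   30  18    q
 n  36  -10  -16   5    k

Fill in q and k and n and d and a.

q = -12, k = 78, n = 13, d = 34, a = 28

Rows 1 and 2 both sum to 106, so that's the common total.
Row 5: 4 + 30 + 36 + 30 + 18 = 118, so its missing entry is 106 − 118 = -12.
Column 6: 9 + 49 − 22 + 4 − 12 = 28, so its missing entry is 106 − 28 = 78.
Column 4: 20 + 15 + 29 + 30 − 16 = 78, so its missing entry is 106 − 78 = 28.
Row 4: 2 + 6 + 28 + 32 + 4 = 72, so its missing entry is 106 − 72 = 34.
Row 6: 36 − 10 − 16 + 5 + 78 = 93, so its missing entry is 106 − 93 = 13.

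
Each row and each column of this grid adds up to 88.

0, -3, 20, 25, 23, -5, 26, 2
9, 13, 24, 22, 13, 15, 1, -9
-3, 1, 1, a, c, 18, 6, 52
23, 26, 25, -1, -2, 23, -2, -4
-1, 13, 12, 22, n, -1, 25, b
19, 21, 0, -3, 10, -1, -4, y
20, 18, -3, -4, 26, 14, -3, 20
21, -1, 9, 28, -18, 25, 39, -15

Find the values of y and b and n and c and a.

y = 46, b = -4, n = 22, c = 14, a = -1

The known cells in row 6 total 42, leaving 88 − 42 = 46 for the blank.
The known cells in column 4 total 89, leaving 88 − 89 = -1 for the blank.
The known cells in row 3 total 74, leaving 88 − 74 = 14 for the blank.
The known cells in column 5 total 66, leaving 88 − 66 = 22 for the blank.
The known cells in row 5 total 92, leaving 88 − 92 = -4 for the blank.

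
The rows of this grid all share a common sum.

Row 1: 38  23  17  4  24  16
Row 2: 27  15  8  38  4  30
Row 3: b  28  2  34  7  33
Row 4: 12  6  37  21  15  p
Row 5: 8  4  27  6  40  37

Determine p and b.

p = 31, b = 18

Row 1 sums to 122 and so does row 5; that's the common total.
In row 4 the known cells total 91, leaving 122 − 91 = 31.
In row 3 the known cells total 104, leaving 122 − 104 = 18.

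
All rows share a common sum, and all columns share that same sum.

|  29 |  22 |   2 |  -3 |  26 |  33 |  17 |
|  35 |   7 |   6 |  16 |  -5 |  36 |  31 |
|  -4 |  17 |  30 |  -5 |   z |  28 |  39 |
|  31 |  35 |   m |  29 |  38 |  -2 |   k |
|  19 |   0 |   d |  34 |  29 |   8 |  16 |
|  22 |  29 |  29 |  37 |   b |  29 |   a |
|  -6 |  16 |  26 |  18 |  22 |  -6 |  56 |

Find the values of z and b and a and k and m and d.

z = 21, b = -5, a = -15, k = -18, m = 13, d = 20

Rows 1 and 2 both sum to 126, so that's the common total.
Row 3: -4 + 17 + 30 − 5 + 28 + 39 = 105, so its missing entry is 126 − 105 = 21.
Column 5: 26 − 5 + 21 + 38 + 29 + 22 = 131, so its missing entry is 126 − 131 = -5.
Row 5: 19 + 0 + 34 + 29 + 8 + 16 = 106, so its missing entry is 126 − 106 = 20.
Row 6: 22 + 29 + 29 + 37 − 5 + 29 = 141, so its missing entry is 126 − 141 = -15.
Column 7: 17 + 31 + 39 + 16 − 15 + 56 = 144, so its missing entry is 126 − 144 = -18.
Row 4: 31 + 35 + 29 + 38 − 2 − 18 = 113, so its missing entry is 126 − 113 = 13.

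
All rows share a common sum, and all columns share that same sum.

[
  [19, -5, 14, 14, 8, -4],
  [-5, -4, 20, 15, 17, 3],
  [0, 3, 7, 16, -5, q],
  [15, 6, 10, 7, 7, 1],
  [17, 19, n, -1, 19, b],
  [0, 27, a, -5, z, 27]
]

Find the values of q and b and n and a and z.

Rows 1 and 2 both sum to 46, so that's the common total.
Column 5 has 8 + 17 − 5 + 7 + 19 = 46; the blank must be 46 − 46 = 0.
Row 3 has 0 + 3 + 7 + 16 − 5 = 21; the blank must be 46 − 21 = 25.
Column 6 has -4 + 3 + 25 + 1 + 27 = 52; the blank must be 46 − 52 = -6.
Row 5 has 17 + 19 − 1 + 19 − 6 = 48; the blank must be 46 − 48 = -2.
Row 6 has 0 + 27 − 5 + 0 + 27 = 49; the blank must be 46 − 49 = -3.

q = 25, b = -6, n = -2, a = -3, z = 0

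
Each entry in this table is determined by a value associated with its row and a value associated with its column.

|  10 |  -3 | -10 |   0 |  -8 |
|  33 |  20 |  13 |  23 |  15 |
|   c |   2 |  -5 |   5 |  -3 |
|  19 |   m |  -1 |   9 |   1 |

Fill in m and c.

m = 6, c = 15

The difference between any two rows is the same in every column — this is an addition table with the headers hidden.
Row 4 minus row 1 is -1 − (-10) = 9, so its entry in column 2 is -3 + 9 = 6.
Row 3 minus row 1 is -5 − (-10) = 5, so its entry in column 1 is 10 + 5 = 15.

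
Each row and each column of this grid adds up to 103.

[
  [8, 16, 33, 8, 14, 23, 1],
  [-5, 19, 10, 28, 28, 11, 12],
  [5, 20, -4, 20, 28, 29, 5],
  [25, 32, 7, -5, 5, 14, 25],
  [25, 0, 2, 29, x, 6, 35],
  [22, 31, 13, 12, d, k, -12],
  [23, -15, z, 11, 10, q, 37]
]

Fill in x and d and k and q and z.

Row 5: 25 + 0 + 2 + 29 + 6 + 35 = 97, so its missing entry is 103 − 97 = 6.
Column 3: 33 + 10 − 4 + 7 + 2 + 13 = 61, so its missing entry is 103 − 61 = 42.
Row 7: 23 − 15 + 42 + 11 + 10 + 37 = 108, so its missing entry is 103 − 108 = -5.
Column 6: 23 + 11 + 29 + 14 + 6 − 5 = 78, so its missing entry is 103 − 78 = 25.
Row 6: 22 + 31 + 13 + 12 + 25 − 12 = 91, so its missing entry is 103 − 91 = 12.

x = 6, d = 12, k = 25, q = -5, z = 42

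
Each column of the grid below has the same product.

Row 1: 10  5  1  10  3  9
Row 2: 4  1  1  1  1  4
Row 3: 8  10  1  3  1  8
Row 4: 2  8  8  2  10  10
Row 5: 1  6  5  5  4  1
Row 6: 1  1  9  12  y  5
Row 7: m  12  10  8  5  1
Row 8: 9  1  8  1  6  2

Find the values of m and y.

Columns 2 and 6 each multiply to 28800, so every column has product 28800.
Column 1: 10×4×8×2×1×1×9 = 5760, so the missing entry is 28800 ÷ 5760 = 5.
Column 5: 3×1×1×10×4×5×6 = 3600, so the missing entry is 28800 ÷ 3600 = 8.

m = 5, y = 8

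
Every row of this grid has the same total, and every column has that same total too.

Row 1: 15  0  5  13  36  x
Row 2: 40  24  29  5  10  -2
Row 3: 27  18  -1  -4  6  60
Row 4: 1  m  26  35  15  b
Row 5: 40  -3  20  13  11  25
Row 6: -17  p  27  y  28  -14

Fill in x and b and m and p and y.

x = 37, b = 0, m = 29, p = 38, y = 44

Rows 2 and 3 both sum to 106, so that's the common total.
Row 1 has 15 + 0 + 5 + 13 + 36 = 69; the blank must be 106 − 69 = 37.
Column 4 has 13 + 5 − 4 + 35 + 13 = 62; the blank must be 106 − 62 = 44.
Row 6 has -17 + 27 + 44 + 28 − 14 = 68; the blank must be 106 − 68 = 38.
Column 2 has 0 + 24 + 18 − 3 + 38 = 77; the blank must be 106 − 77 = 29.
Row 4 has 1 + 29 + 26 + 35 + 15 = 106; the blank must be 106 − 106 = 0.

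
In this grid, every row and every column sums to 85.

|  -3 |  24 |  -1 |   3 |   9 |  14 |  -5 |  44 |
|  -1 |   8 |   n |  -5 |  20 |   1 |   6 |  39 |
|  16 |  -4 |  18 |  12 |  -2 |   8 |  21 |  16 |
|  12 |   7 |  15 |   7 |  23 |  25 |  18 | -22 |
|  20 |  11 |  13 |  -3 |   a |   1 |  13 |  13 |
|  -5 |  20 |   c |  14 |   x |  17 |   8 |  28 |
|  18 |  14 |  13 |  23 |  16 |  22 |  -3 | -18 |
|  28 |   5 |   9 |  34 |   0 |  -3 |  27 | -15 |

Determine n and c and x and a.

Row 5: 20 + 11 + 13 − 3 + 1 + 13 + 13 = 68, so its missing entry is 85 − 68 = 17.
Column 5: 9 + 20 − 2 + 23 + 17 + 16 + 0 = 83, so its missing entry is 85 − 83 = 2.
Row 2: -1 + 8 − 5 + 20 + 1 + 6 + 39 = 68, so its missing entry is 85 − 68 = 17.
Row 6: -5 + 20 + 14 + 2 + 17 + 8 + 28 = 84, so its missing entry is 85 − 84 = 1.

n = 17, c = 1, x = 2, a = 17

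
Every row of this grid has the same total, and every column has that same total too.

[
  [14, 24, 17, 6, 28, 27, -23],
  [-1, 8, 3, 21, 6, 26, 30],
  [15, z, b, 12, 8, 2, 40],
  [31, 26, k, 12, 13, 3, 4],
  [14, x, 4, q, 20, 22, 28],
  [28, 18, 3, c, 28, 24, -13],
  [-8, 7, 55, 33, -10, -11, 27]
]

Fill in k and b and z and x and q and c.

Rows 1 and 2 both sum to 93, so that's the common total.
Row 6: 28 + 18 + 3 + 28 + 24 − 13 = 88, so its missing entry is 93 − 88 = 5.
Column 4: 6 + 21 + 12 + 12 + 5 + 33 = 89, so its missing entry is 93 − 89 = 4.
Row 4: 31 + 26 + 12 + 13 + 3 + 4 = 89, so its missing entry is 93 − 89 = 4.
Column 3: 17 + 3 + 4 + 4 + 3 + 55 = 86, so its missing entry is 93 − 86 = 7.
Row 3: 15 + 7 + 12 + 8 + 2 + 40 = 84, so its missing entry is 93 − 84 = 9.
Row 5: 14 + 4 + 4 + 20 + 22 + 28 = 92, so its missing entry is 93 − 92 = 1.

k = 4, b = 7, z = 9, x = 1, q = 4, c = 5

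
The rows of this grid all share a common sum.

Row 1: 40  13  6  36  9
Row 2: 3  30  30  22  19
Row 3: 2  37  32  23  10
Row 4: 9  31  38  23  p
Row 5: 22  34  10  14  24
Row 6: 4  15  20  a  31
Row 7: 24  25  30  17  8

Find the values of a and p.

a = 34, p = 3

Rows 2 and 7 both add up to 104, so every row sums to 104.
Row 6: 4 + 15 + 20 + 31 = 70, so the missing entry is 104 − 70 = 34.
Row 4: 9 + 31 + 38 + 23 = 101, so the missing entry is 104 − 101 = 3.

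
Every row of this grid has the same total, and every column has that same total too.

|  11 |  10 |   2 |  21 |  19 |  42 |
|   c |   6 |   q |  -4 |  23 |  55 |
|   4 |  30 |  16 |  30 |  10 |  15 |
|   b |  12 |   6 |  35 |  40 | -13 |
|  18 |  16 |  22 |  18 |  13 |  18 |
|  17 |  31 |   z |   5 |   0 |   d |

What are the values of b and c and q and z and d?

Rows 1 and 3 both sum to 105, so that's the common total.
Column 6: 42 + 55 + 15 − 13 + 18 = 117, so its missing entry is 105 − 117 = -12.
Row 4: 12 + 6 + 35 + 40 − 13 = 80, so its missing entry is 105 − 80 = 25.
Column 1: 11 + 4 + 25 + 18 + 17 = 75, so its missing entry is 105 − 75 = 30.
Row 2: 30 + 6 − 4 + 23 + 55 = 110, so its missing entry is 105 − 110 = -5.
Row 6: 17 + 31 + 5 + 0 − 12 = 41, so its missing entry is 105 − 41 = 64.

b = 25, c = 30, q = -5, z = 64, d = -12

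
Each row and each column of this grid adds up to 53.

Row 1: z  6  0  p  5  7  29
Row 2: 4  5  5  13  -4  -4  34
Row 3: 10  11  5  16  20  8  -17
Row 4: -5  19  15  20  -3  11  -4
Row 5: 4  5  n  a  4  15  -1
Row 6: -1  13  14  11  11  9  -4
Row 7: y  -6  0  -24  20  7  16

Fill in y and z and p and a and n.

y = 40, z = 1, p = 5, a = 12, n = 14

Column 3 has 0 + 5 + 5 + 15 + 14 + 0 = 39; the blank must be 53 − 39 = 14.
Row 5 has 4 + 5 + 14 + 4 + 15 − 1 = 41; the blank must be 53 − 41 = 12.
Column 4 has 13 + 16 + 20 + 12 + 11 − 24 = 48; the blank must be 53 − 48 = 5.
Row 1 has 6 + 0 + 5 + 5 + 7 + 29 = 52; the blank must be 53 − 52 = 1.
Row 7 has -6 + 0 − 24 + 20 + 7 + 16 = 13; the blank must be 53 − 13 = 40.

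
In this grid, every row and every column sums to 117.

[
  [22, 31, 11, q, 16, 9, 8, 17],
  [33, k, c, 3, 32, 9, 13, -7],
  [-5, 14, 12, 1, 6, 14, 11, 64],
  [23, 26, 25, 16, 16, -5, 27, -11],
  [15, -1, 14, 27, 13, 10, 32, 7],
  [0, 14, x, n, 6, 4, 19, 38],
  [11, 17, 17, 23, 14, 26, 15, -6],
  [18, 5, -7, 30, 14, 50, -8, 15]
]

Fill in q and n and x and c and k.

q = 3, n = 14, x = 22, c = 23, k = 11

Column 2 has 31 + 14 + 26 − 1 + 14 + 17 + 5 = 106; the blank must be 117 − 106 = 11.
Row 2 has 33 + 11 + 3 + 32 + 9 + 13 − 7 = 94; the blank must be 117 − 94 = 23.
Row 1 has 22 + 31 + 11 + 16 + 9 + 8 + 17 = 114; the blank must be 117 − 114 = 3.
Column 4 has 3 + 3 + 1 + 16 + 27 + 23 + 30 = 103; the blank must be 117 − 103 = 14.
Row 6 has 0 + 14 + 14 + 6 + 4 + 19 + 38 = 95; the blank must be 117 − 95 = 22.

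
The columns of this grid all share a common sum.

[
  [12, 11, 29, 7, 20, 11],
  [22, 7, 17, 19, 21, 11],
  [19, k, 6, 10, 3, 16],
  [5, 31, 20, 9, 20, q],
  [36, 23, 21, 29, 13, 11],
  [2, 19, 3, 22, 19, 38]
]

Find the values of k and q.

The complete columns each total 96.
Column 2 is missing 96 − 91 = 5 (since 11 + 7 + 31 + 23 + 19 = 91).
Column 6 is missing 96 − 87 = 9 (since 11 + 11 + 16 + 11 + 38 = 87).

k = 5, q = 9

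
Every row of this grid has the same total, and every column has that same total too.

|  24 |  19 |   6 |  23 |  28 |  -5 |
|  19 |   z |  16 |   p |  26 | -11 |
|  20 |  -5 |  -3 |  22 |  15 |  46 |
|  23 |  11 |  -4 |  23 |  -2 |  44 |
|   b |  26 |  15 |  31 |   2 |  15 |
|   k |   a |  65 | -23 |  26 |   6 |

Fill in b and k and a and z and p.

b = 6, k = 3, a = 18, z = 26, p = 19

Rows 1 and 3 both sum to 95, so that's the common total.
Row 5: 26 + 15 + 31 + 2 + 15 = 89, so its missing entry is 95 − 89 = 6.
Column 1: 24 + 19 + 20 + 23 + 6 = 92, so its missing entry is 95 − 92 = 3.
Row 6: 3 + 65 − 23 + 26 + 6 = 77, so its missing entry is 95 − 77 = 18.
Column 2: 19 − 5 + 11 + 26 + 18 = 69, so its missing entry is 95 − 69 = 26.
Row 2: 19 + 26 + 16 + 26 − 11 = 76, so its missing entry is 95 − 76 = 19.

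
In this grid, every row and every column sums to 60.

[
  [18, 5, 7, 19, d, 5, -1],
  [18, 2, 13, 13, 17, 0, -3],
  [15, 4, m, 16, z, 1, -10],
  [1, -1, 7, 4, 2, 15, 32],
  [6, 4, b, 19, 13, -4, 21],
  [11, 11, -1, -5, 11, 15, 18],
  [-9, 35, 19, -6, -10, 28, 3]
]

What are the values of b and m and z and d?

b = 1, m = 14, z = 20, d = 7

Row 1: 18 + 5 + 7 + 19 + 5 − 1 = 53, so its missing entry is 60 − 53 = 7.
Column 5: 7 + 17 + 2 + 13 + 11 − 10 = 40, so its missing entry is 60 − 40 = 20.
Row 5: 6 + 4 + 19 + 13 − 4 + 21 = 59, so its missing entry is 60 − 59 = 1.
Row 3: 15 + 4 + 16 + 20 + 1 − 10 = 46, so its missing entry is 60 − 46 = 14.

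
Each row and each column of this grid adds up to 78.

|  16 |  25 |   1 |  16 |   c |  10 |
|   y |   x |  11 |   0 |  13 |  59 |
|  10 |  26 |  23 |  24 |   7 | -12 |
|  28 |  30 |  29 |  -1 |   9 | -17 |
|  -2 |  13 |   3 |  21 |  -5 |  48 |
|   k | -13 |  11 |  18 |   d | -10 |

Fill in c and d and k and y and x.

Row 1 has 16 + 25 + 1 + 16 + 10 = 68; the blank must be 78 − 68 = 10.
Column 5 has 10 + 13 + 7 + 9 − 5 = 34; the blank must be 78 − 34 = 44.
Column 2 has 25 + 26 + 30 + 13 − 13 = 81; the blank must be 78 − 81 = -3.
Row 6 has -13 + 11 + 18 + 44 − 10 = 50; the blank must be 78 − 50 = 28.
Row 2 has -3 + 11 + 0 + 13 + 59 = 80; the blank must be 78 − 80 = -2.

c = 10, d = 44, k = 28, y = -2, x = -3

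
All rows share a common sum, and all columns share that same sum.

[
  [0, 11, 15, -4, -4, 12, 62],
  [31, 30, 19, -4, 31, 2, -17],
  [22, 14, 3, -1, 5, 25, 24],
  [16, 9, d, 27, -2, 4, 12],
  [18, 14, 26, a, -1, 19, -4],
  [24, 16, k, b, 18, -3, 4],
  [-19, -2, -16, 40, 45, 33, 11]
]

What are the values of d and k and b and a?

d = 26, k = 19, b = 14, a = 20

Rows 1 and 2 both sum to 92, so that's the common total.
Row 4: 16 + 9 + 27 − 2 + 4 + 12 = 66, so its missing entry is 92 − 66 = 26.
Row 5: 18 + 14 + 26 − 1 + 19 − 4 = 72, so its missing entry is 92 − 72 = 20.
Column 4: -4 − 4 − 1 + 27 + 20 + 40 = 78, so its missing entry is 92 − 78 = 14.
Row 6: 24 + 16 + 14 + 18 − 3 + 4 = 73, so its missing entry is 92 − 73 = 19.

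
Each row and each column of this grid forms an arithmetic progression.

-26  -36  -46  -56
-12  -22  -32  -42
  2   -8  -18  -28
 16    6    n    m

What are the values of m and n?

Along each row the entries change by -10 per step; down each column they change by 14.
Row 4: from 16 at column 1, stepping by -10 to column 4 gives -14.
Row 4: from 16 at column 1, stepping by -10 to column 3 gives -4.

m = -14, n = -4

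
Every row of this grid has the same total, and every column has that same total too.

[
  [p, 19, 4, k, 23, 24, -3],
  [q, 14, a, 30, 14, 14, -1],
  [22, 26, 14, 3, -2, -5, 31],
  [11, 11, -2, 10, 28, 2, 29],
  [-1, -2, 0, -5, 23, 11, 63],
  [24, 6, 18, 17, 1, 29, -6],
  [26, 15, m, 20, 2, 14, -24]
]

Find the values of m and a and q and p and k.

m = 36, a = 19, q = -1, p = 8, k = 14

Rows 3 and 4 both sum to 89, so that's the common total.
The known cells in row 7 total 53, leaving 89 − 53 = 36 for the blank.
The known cells in column 3 total 70, leaving 89 − 70 = 19 for the blank.
The known cells in column 4 total 75, leaving 89 − 75 = 14 for the blank.
The known cells in row 1 total 81, leaving 89 − 81 = 8 for the blank.
The known cells in row 2 total 90, leaving 89 − 90 = -1 for the blank.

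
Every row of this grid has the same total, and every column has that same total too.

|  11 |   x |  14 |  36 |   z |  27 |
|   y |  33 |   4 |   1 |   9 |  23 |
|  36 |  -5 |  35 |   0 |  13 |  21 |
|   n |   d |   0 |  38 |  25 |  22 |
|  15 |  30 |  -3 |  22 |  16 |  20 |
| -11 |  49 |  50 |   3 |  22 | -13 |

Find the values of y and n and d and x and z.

y = 30, n = 19, d = -4, x = -3, z = 15

Rows 3 and 5 both sum to 100, so that's the common total.
The known cells in column 5 total 85, leaving 100 − 85 = 15 for the blank.
The known cells in row 1 total 103, leaving 100 − 103 = -3 for the blank.
The known cells in column 2 total 104, leaving 100 − 104 = -4 for the blank.
The known cells in row 4 total 81, leaving 100 − 81 = 19 for the blank.
The known cells in row 2 total 70, leaving 100 − 70 = 30 for the blank.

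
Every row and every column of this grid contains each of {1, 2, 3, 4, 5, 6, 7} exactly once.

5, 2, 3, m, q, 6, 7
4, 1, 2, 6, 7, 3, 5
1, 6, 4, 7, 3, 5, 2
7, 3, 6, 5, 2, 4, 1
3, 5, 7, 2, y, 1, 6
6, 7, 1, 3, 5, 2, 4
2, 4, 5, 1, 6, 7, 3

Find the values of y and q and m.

At (row 5, col 5): row 5 already has {1, 2, 3, 5, 6, 7}, so the value is 4.
At (row 1, col 4): column 4 already has {1, 2, 3, 5, 6, 7}, so the value is 4.
At (row 1, col 5): row 1 already has {2, 3, 4, 5, 6, 7}, so the value is 1.

y = 4, q = 1, m = 4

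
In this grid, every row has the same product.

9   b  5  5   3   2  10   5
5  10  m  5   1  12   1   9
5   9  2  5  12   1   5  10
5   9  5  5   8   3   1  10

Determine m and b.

m = 10, b = 4

Rows 3 and 4 each multiply to 270000, so every row has product 270000.
Row 2: 5×10×5×1×12×1×9 = 27000, so the missing entry is 270000 ÷ 27000 = 10.
Row 1: 9×5×5×3×2×10×5 = 67500, so the missing entry is 270000 ÷ 67500 = 4.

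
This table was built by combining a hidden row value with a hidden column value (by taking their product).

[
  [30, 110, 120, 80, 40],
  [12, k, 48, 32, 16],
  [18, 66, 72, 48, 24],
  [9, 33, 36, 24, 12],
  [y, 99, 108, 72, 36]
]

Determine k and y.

k = 44, y = 27

Each row is a constant multiple of every other row — this is a multiplication table with the headers hidden.
Row 2 is 48/120 = 2/5 times row 1, so its entry in column 2 is 110 × 2/5 = 44.
Row 5 is 108/120 = 9/10 times row 1, so its entry in column 1 is 30 × 9/10 = 27.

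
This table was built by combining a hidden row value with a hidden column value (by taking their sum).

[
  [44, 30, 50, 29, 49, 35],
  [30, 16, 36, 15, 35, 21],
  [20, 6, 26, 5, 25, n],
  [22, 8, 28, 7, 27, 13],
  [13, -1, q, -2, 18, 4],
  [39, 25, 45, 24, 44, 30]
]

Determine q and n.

The difference between any two rows is the same in every column — this is an addition table with the headers hidden.
Row 5 minus row 1 is 18 − 49 = -31, so its entry in column 3 is 50 + (-31) = 19.
Row 3 minus row 1 is 25 − 49 = -24, so its entry in column 6 is 35 + (-24) = 11.

q = 19, n = 11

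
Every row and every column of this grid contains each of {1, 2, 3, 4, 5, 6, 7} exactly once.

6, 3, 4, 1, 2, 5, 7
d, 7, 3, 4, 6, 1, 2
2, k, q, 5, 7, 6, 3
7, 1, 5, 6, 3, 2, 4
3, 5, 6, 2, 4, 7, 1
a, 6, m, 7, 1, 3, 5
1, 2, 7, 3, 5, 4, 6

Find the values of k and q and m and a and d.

k = 4, q = 1, m = 2, a = 4, d = 5

For row 3, column 2: column 2 already has {1, 2, 3, 5, 6, 7}; that leaves 4.
For row 3, column 3: row 3 already has {2, 3, 4, 5, 6, 7}; that leaves 1.
Cell (2,1): row 2 already has {1, 2, 3, 4, 6, 7} → 5.
Cell (6,1): column 1 already has {1, 2, 3, 5, 6, 7} → 4.
For row 6, column 3: row 6 already has {1, 3, 4, 5, 6, 7}; that leaves 2.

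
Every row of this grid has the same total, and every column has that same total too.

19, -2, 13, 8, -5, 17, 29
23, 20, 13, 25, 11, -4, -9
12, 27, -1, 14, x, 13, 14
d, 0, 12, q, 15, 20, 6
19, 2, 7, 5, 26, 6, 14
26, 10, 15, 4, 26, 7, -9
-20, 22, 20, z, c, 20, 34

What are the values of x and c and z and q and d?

x = 0, c = 6, z = -3, q = 26, d = 0

Rows 1 and 2 both sum to 79, so that's the common total.
Row 3 has 12 + 27 − 1 + 14 + 13 + 14 = 79; the blank must be 79 − 79 = 0.
Column 5 has -5 + 11 + 0 + 15 + 26 + 26 = 73; the blank must be 79 − 73 = 6.
Column 1 has 19 + 23 + 12 + 19 + 26 − 20 = 79; the blank must be 79 − 79 = 0.
Row 4 has 0 + 0 + 12 + 15 + 20 + 6 = 53; the blank must be 79 − 53 = 26.
Row 7 has -20 + 22 + 20 + 6 + 20 + 34 = 82; the blank must be 79 − 82 = -3.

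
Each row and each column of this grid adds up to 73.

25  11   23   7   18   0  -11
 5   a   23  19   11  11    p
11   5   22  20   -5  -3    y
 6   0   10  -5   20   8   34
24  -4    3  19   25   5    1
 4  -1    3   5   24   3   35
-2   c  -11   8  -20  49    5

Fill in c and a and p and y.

The known cells in row 7 total 29, leaving 73 − 29 = 44 for the blank.
The known cells in column 2 total 55, leaving 73 − 55 = 18 for the blank.
The known cells in row 2 total 87, leaving 73 − 87 = -14 for the blank.
The known cells in row 3 total 50, leaving 73 − 50 = 23 for the blank.

c = 44, a = 18, p = -14, y = 23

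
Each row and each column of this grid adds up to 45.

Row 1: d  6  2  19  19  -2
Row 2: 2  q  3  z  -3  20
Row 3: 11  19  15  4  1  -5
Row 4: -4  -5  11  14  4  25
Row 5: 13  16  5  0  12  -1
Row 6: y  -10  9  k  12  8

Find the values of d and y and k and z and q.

The known cells in row 1 total 44, leaving 45 − 44 = 1 for the blank.
The known cells in column 2 total 26, leaving 45 − 26 = 19 for the blank.
The known cells in column 1 total 23, leaving 45 − 23 = 22 for the blank.
The known cells in row 6 total 41, leaving 45 − 41 = 4 for the blank.
The known cells in row 2 total 41, leaving 45 − 41 = 4 for the blank.

d = 1, y = 22, k = 4, z = 4, q = 19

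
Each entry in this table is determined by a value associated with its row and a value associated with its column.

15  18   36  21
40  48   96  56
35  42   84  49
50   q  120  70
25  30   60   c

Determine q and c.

Each row is a constant multiple of every other row — this is a multiplication table with the headers hidden.
Row 4 is 120/36 = 10/3 times row 1, so its entry in column 2 is 18 × 10/3 = 60.
Row 5 is 60/36 = 5/3 times row 1, so its entry in column 4 is 21 × 5/3 = 35.

q = 60, c = 35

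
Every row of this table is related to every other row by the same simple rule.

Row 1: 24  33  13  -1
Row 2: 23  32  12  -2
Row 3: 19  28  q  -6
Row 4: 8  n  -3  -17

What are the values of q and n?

The difference between any two rows is the same in every column — this is an addition table with the headers hidden.
Row 3 minus row 1 is 19 − 24 = -5, so its entry in column 3 is 13 + (-5) = 8.
Row 4 minus row 1 is 8 − 24 = -16, so its entry in column 2 is 33 + (-16) = 17.

q = 8, n = 17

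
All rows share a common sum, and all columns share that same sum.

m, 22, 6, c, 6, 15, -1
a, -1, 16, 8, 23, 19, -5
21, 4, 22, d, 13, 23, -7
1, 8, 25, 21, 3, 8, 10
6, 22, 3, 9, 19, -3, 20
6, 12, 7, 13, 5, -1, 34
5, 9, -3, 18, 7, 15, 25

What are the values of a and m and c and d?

Rows 4 and 5 both sum to 76, so that's the common total.
Row 2 has -1 + 16 + 8 + 23 + 19 − 5 = 60; the blank must be 76 − 60 = 16.
Row 3 has 21 + 4 + 22 + 13 + 23 − 7 = 76; the blank must be 76 − 76 = 0.
Column 4 has 8 + 0 + 21 + 9 + 13 + 18 = 69; the blank must be 76 − 69 = 7.
Row 1 has 22 + 6 + 7 + 6 + 15 − 1 = 55; the blank must be 76 − 55 = 21.

a = 16, m = 21, c = 7, d = 0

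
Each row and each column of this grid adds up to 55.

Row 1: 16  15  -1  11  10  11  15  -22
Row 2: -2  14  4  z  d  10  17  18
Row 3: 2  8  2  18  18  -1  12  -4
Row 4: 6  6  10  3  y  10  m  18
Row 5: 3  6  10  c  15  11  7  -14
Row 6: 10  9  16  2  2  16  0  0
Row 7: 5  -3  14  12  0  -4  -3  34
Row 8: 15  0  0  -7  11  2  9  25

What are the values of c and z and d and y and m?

c = 17, z = -1, d = -5, y = 4, m = -2

Row 5 has 3 + 6 + 10 + 15 + 11 + 7 − 14 = 38; the blank must be 55 − 38 = 17.
Column 7 has 15 + 17 + 12 + 7 + 0 − 3 + 9 = 57; the blank must be 55 − 57 = -2.
Row 4 has 6 + 6 + 10 + 3 + 10 − 2 + 18 = 51; the blank must be 55 − 51 = 4.
Column 5 has 10 + 18 + 4 + 15 + 2 + 0 + 11 = 60; the blank must be 55 − 60 = -5.
Row 2 has -2 + 14 + 4 − 5 + 10 + 17 + 18 = 56; the blank must be 55 − 56 = -1.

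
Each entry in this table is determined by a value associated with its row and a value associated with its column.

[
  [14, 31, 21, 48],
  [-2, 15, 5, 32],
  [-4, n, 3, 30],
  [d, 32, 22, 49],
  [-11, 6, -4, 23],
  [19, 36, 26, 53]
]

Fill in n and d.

The difference between any two rows is the same in every column — this is an addition table with the headers hidden.
Row 3 minus row 1 is 3 − 21 = -18, so its entry in column 2 is 31 + (-18) = 13.
Row 4 minus row 1 is 22 − 21 = 1, so its entry in column 1 is 14 + 1 = 15.

n = 13, d = 15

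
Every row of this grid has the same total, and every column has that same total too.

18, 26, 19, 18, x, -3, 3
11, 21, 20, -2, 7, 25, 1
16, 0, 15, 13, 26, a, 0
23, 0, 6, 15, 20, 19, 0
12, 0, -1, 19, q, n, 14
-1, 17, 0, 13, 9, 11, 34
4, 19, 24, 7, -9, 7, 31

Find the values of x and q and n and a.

Rows 2 and 4 both sum to 83, so that's the common total.
Row 3 has 16 + 0 + 15 + 13 + 26 + 0 = 70; the blank must be 83 − 70 = 13.
Column 6 has -3 + 25 + 13 + 19 + 11 + 7 = 72; the blank must be 83 − 72 = 11.
Row 5 has 12 + 0 − 1 + 19 + 11 + 14 = 55; the blank must be 83 − 55 = 28.
Row 1 has 18 + 26 + 19 + 18 − 3 + 3 = 81; the blank must be 83 − 81 = 2.

x = 2, q = 28, n = 11, a = 13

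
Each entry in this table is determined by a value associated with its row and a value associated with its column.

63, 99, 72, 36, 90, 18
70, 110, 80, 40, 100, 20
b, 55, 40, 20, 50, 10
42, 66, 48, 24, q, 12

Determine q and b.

q = 60, b = 35

Each row is a constant multiple of every other row — this is a multiplication table with the headers hidden.
Row 4 is 66/99 = 2/3 times row 1, so its entry in column 5 is 90 × 2/3 = 60.
Row 3 is 55/99 = 5/9 times row 1, so its entry in column 1 is 63 × 5/9 = 35.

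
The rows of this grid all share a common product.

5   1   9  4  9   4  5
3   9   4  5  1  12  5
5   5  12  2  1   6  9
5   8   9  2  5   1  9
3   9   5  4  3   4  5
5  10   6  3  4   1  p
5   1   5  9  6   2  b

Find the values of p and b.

Rows 1 and 5 each multiply to 32400, so every row has product 32400.
Row 6: 5×10×6×3×4×1 = 3600, so the missing entry is 32400 ÷ 3600 = 9.
Row 7: 5×1×5×9×6×2 = 2700, so the missing entry is 32400 ÷ 2700 = 12.

p = 9, b = 12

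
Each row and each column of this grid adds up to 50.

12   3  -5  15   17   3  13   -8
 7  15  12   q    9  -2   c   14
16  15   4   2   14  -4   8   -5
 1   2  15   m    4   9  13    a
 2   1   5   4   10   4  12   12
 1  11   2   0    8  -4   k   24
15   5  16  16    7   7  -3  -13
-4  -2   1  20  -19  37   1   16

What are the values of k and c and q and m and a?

Column 8 has -8 + 14 − 5 + 12 + 24 − 13 + 16 = 40; the blank must be 50 − 40 = 10.
Row 4 has 1 + 2 + 15 + 4 + 9 + 13 + 10 = 54; the blank must be 50 − 54 = -4.
Row 6 has 1 + 11 + 2 + 0 + 8 − 4 + 24 = 42; the blank must be 50 − 42 = 8.
Column 7 has 13 + 8 + 13 + 12 + 8 − 3 + 1 = 52; the blank must be 50 − 52 = -2.
Row 2 has 7 + 15 + 12 + 9 − 2 − 2 + 14 = 53; the blank must be 50 − 53 = -3.

k = 8, c = -2, q = -3, m = -4, a = 10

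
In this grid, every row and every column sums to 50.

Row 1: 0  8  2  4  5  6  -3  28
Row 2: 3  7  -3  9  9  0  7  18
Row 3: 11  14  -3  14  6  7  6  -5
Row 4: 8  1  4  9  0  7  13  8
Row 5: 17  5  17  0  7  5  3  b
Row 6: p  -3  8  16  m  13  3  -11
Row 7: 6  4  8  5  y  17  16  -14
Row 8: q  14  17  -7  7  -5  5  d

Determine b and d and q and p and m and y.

Row 7 has 6 + 4 + 8 + 5 + 17 + 16 − 14 = 42; the blank must be 50 − 42 = 8.
Column 5 has 5 + 9 + 6 + 0 + 7 + 8 + 7 = 42; the blank must be 50 − 42 = 8.
Row 6 has -3 + 8 + 16 + 8 + 13 + 3 − 11 = 34; the blank must be 50 − 34 = 16.
Column 1 has 0 + 3 + 11 + 8 + 17 + 16 + 6 = 61; the blank must be 50 − 61 = -11.
Row 8 has -11 + 14 + 17 − 7 + 7 − 5 + 5 = 20; the blank must be 50 − 20 = 30.
Row 5 has 17 + 5 + 17 + 0 + 7 + 5 + 3 = 54; the blank must be 50 − 54 = -4.

b = -4, d = 30, q = -11, p = 16, m = 8, y = 8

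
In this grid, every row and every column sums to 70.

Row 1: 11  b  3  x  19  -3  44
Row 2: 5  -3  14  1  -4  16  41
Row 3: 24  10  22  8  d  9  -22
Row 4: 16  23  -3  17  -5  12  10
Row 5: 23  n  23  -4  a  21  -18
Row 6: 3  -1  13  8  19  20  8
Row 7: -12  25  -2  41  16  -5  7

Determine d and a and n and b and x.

The known cells in row 3 total 51, leaving 70 − 51 = 19 for the blank.
The known cells in column 5 total 64, leaving 70 − 64 = 6 for the blank.
The known cells in column 4 total 71, leaving 70 − 71 = -1 for the blank.
The known cells in row 1 total 73, leaving 70 − 73 = -3 for the blank.
The known cells in row 5 total 51, leaving 70 − 51 = 19 for the blank.

d = 19, a = 6, n = 19, b = -3, x = -1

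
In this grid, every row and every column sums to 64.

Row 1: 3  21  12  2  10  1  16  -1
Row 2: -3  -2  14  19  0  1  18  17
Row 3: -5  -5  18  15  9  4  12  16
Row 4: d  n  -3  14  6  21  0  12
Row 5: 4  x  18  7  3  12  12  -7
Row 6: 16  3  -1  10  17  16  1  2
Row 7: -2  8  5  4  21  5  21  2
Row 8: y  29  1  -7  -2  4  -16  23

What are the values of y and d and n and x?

y = 32, d = 19, n = -5, x = 15

Row 8: 29 + 1 − 7 − 2 + 4 − 16 + 23 = 32, so its missing entry is 64 − 32 = 32.
Row 5: 4 + 18 + 7 + 3 + 12 + 12 − 7 = 49, so its missing entry is 64 − 49 = 15.
Column 2: 21 − 2 − 5 + 15 + 3 + 8 + 29 = 69, so its missing entry is 64 − 69 = -5.
Row 4: -5 − 3 + 14 + 6 + 21 + 0 + 12 = 45, so its missing entry is 64 − 45 = 19.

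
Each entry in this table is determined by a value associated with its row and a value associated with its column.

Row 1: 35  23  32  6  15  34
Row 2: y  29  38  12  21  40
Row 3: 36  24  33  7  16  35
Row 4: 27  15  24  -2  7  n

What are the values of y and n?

The difference between any two rows is the same in every column — this is an addition table with the headers hidden.
Row 2 minus row 1 is 21 − 15 = 6, so its entry in column 1 is 35 + 6 = 41.
Row 4 minus row 1 is 7 − 15 = -8, so its entry in column 6 is 34 + (-8) = 26.

y = 41, n = 26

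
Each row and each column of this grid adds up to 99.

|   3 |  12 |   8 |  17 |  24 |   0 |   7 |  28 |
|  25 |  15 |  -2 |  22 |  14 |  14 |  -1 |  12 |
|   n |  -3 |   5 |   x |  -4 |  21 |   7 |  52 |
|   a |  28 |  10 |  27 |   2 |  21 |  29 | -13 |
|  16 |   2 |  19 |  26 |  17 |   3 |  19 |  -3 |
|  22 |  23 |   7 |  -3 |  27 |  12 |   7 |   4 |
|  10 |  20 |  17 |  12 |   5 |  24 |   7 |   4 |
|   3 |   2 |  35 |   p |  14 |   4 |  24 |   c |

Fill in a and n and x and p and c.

Column 8 has 28 + 12 + 52 − 13 − 3 + 4 + 4 = 84; the blank must be 99 − 84 = 15.
Row 8 has 3 + 2 + 35 + 14 + 4 + 24 + 15 = 97; the blank must be 99 − 97 = 2.
Column 4 has 17 + 22 + 27 + 26 − 3 + 12 + 2 = 103; the blank must be 99 − 103 = -4.
Row 3 has -3 + 5 − 4 − 4 + 21 + 7 + 52 = 74; the blank must be 99 − 74 = 25.
Row 4 has 28 + 10 + 27 + 2 + 21 + 29 − 13 = 104; the blank must be 99 − 104 = -5.

a = -5, n = 25, x = -4, p = 2, c = 15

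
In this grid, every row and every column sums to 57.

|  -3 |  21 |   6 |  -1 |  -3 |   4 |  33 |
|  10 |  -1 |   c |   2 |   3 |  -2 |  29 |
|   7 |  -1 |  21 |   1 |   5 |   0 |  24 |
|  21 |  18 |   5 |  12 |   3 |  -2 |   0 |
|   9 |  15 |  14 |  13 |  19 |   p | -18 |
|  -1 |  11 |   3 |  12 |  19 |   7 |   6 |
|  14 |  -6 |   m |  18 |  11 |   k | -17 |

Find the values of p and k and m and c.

Row 5: 9 + 15 + 14 + 13 + 19 − 18 = 52, so its missing entry is 57 − 52 = 5.
Row 2: 10 − 1 + 2 + 3 − 2 + 29 = 41, so its missing entry is 57 − 41 = 16.
Column 3: 6 + 16 + 21 + 5 + 14 + 3 = 65, so its missing entry is 57 − 65 = -8.
Row 7: 14 − 6 − 8 + 18 + 11 − 17 = 12, so its missing entry is 57 − 12 = 45.

p = 5, k = 45, m = -8, c = 16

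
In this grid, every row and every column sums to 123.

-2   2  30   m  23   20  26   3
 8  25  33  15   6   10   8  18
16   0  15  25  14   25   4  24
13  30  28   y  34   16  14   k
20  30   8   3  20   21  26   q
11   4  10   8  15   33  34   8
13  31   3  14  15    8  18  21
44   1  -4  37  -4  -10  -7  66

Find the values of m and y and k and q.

m = 21, y = 0, k = -12, q = -5

The known cells in row 5 total 128, leaving 123 − 128 = -5 for the blank.
The known cells in column 8 total 135, leaving 123 − 135 = -12 for the blank.
The known cells in row 1 total 102, leaving 123 − 102 = 21 for the blank.
The known cells in row 4 total 123, leaving 123 − 123 = 0 for the blank.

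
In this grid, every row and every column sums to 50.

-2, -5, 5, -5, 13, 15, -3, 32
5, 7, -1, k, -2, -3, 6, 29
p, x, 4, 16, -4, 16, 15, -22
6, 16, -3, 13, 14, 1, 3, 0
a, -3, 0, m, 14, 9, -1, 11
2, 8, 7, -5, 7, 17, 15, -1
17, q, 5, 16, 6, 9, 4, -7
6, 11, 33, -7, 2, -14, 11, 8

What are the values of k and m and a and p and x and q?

Row 7 has 17 + 5 + 16 + 6 + 9 + 4 − 7 = 50; the blank must be 50 − 50 = 0.
Column 2 has -5 + 7 + 16 − 3 + 8 + 0 + 11 = 34; the blank must be 50 − 34 = 16.
Row 3 has 16 + 4 + 16 − 4 + 16 + 15 − 22 = 41; the blank must be 50 − 41 = 9.
Column 1 has -2 + 5 + 9 + 6 + 2 + 17 + 6 = 43; the blank must be 50 − 43 = 7.
Row 5 has 7 − 3 + 0 + 14 + 9 − 1 + 11 = 37; the blank must be 50 − 37 = 13.
Row 2 has 5 + 7 − 1 − 2 − 3 + 6 + 29 = 41; the blank must be 50 − 41 = 9.

k = 9, m = 13, a = 7, p = 9, x = 16, q = 0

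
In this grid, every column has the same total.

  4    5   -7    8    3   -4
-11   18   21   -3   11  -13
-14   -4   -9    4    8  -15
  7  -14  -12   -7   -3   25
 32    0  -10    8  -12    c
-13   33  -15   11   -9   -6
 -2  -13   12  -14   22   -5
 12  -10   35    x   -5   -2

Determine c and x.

Columns 3 and 5 both add up to 15, so every column sums to 15.
Column 6: -4 − 13 − 15 + 25 − 6 − 5 − 2 = -20, so the missing entry is 15 − (-20) = 35.
Column 4: 8 − 3 + 4 − 7 + 8 + 11 − 14 = 7, so the missing entry is 15 − 7 = 8.

c = 35, x = 8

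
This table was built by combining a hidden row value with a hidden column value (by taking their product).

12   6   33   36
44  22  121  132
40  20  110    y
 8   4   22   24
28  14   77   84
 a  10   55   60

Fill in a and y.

Each row is a constant multiple of every other row — this is a multiplication table with the headers hidden.
Row 6 is 10/6 = 5/3 times row 1, so its entry in column 1 is 12 × 5/3 = 20.
Row 3 is 20/6 = 10/3 times row 1, so its entry in column 4 is 36 × 10/3 = 120.

a = 20, y = 120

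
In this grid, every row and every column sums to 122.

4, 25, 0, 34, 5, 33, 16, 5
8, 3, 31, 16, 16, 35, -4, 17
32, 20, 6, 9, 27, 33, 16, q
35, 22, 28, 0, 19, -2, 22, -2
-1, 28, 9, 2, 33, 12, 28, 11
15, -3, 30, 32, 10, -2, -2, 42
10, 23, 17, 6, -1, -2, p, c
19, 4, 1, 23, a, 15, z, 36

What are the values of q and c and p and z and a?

Column 5 has 5 + 16 + 27 + 19 + 33 + 10 − 1 = 109; the blank must be 122 − 109 = 13.
Row 3 has 32 + 20 + 6 + 9 + 27 + 33 + 16 = 143; the blank must be 122 − 143 = -21.
Column 8 has 5 + 17 − 21 − 2 + 11 + 42 + 36 = 88; the blank must be 122 − 88 = 34.
Row 8 has 19 + 4 + 1 + 23 + 13 + 15 + 36 = 111; the blank must be 122 − 111 = 11.
Row 7 has 10 + 23 + 17 + 6 − 1 − 2 + 34 = 87; the blank must be 122 − 87 = 35.

q = -21, c = 34, p = 35, z = 11, a = 13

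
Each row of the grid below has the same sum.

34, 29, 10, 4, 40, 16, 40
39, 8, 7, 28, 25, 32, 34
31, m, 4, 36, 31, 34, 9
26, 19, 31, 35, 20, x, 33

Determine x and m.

The complete rows each total 173.
Row 4 is missing 173 − 164 = 9 (since 26 + 19 + 31 + 35 + 20 + 33 = 164).
Row 3 is missing 173 − 145 = 28 (since 31 + 4 + 36 + 31 + 34 + 9 = 145).

x = 9, m = 28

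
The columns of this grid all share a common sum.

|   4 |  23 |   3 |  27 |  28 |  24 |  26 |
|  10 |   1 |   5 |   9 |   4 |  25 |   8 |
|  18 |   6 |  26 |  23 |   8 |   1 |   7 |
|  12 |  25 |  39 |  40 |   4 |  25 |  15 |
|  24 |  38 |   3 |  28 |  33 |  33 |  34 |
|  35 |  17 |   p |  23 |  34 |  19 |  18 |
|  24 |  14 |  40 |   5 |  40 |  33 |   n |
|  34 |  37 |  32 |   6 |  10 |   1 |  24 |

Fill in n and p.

n = 29, p = 13

Column 2 sums to 161 and so does column 5; that's the common total.
In column 7 the known cells total 132, leaving 161 − 132 = 29.
In column 3 the known cells total 148, leaving 161 − 148 = 13.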